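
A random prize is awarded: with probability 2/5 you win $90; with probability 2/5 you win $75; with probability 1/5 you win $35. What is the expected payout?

73

E[payout] = 90·2/5 + 75·2/5 + 35·1/5
 = 36 + 30 + 7
 = 73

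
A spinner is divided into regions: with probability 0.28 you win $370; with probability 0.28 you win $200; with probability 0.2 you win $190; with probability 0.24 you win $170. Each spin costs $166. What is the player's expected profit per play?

E[payout] = 370·0.28 + 200·0.28 + 190·0.2 + 170·0.24
 = 103.6 + 56 + 38 + 40.8
 = 238.4
Net = 238.4 - 166 = 72.4

72.4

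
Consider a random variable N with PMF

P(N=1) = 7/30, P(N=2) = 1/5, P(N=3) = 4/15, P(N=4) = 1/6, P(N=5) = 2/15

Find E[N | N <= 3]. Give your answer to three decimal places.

P(N <= 3) = 7/30 + 1/5 + 4/15 = 7/10.
E[N | N <= 3] = [1·7/30 + 2·1/5 + 3·4/15] / (7/10)
 = 43/30 / (7/10)
 = 43/21

2.048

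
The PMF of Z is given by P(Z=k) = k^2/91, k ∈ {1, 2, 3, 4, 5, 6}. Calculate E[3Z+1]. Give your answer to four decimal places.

15.5385

E[3Z+1] = Σ (3z+1)·P(Z=z)
 = 4·1/91 + 7·4/91 + 10·9/91 + 13·16/91 + 16·25/91 + 19·36/91
 = 4/91 + 4/13 + 90/91 + 16/7 + 400/91 + 684/91
 = 202/13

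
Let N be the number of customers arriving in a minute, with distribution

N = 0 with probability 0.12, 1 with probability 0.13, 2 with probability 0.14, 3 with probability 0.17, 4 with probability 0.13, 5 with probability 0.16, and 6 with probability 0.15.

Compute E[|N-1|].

E[|N-1|] = Σ |n-1|·P(N=n)
 = 1·0.12 + 0·0.13 + 1·0.14 + 2·0.17 + 3·0.13 + 4·0.16 + 5·0.15
 = 0.12 + 0 + 0.14 + 0.34 + 0.39 + 0.64 + 0.75
 = 2.38

2.38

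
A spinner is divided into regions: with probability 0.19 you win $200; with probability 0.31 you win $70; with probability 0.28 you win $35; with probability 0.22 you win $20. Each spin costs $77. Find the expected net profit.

-3.1

E[payout] = 200·0.19 + 70·0.31 + 35·0.28 + 20·0.22
 = 38 + 21.7 + 9.8 + 4.4
 = 73.9
Net = 73.9 - 77 = -3.1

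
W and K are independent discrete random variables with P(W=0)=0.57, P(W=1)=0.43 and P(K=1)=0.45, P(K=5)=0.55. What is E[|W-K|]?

E[|W-K|] = Σ_w Σ_k |w-k| · P(W=w)P(K=k)
 = 1·0.2565 + 5·0.3135 + 0·0.1935 + 4·0.2365
 = 0.2565 + 1.5675 + 0 + 0.946
 = 2.77

2.77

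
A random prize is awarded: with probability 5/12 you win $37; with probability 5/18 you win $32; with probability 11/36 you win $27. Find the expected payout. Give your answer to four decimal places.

E[payout] = 37·5/12 + 32·5/18 + 27·11/36
 = 185/12 + 80/9 + 33/4
 = 293/9

32.5556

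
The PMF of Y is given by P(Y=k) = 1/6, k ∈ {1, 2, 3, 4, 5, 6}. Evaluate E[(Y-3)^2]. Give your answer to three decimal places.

3.167

E[(Y-3)^2] = Σ (y-3)^2·P(Y=y)
 = 4·1/6 + 1·1/6 + 0·1/6 + 1·1/6 + 4·1/6 + 9·1/6
 = 2/3 + 1/6 + 0 + 1/6 + 2/3 + 3/2
 = 19/6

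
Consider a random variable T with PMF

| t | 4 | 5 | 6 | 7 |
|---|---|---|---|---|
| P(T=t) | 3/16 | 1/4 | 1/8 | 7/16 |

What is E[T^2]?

35.1875

E[T^2] = Σ t^2·P(T=t)
 = 16·3/16 + 25·1/4 + 36·1/8 + 49·7/16
 = 3 + 25/4 + 9/2 + 343/16
 = 563/16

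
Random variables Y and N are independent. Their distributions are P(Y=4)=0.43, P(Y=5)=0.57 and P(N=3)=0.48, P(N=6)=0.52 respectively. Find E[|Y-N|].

E[|Y-N|] = Σ_y Σ_n |y-n| · P(Y=y)P(N=n)
 = 1·0.2064 + 2·0.2236 + 2·0.2736 + 1·0.2964
 = 0.2064 + 0.4472 + 0.5472 + 0.2964
 = 1.4972

1.4972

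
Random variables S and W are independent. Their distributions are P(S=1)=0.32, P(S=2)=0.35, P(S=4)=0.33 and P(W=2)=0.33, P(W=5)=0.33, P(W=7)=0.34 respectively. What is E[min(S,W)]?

2.1222

E[min(S,W)] = Σ_s Σ_w min(s,w) · P(S=s)P(W=w)
 = 1·0.1056 + 1·0.1056 + 1·0.1088 + 2·0.1155 + 2·0.1155 + 2·0.119 + 2·0.1089 + 4·0.1089 + 4·0.1122
 = 0.1056 + 0.1056 + 0.1088 + 0.231 + 0.231 + 0.238 + 0.2178 + 0.4356 + 0.4488
 = 2.1222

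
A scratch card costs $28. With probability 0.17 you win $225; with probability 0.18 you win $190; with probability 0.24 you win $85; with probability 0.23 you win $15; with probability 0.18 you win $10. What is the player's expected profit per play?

E[payout] = 225·0.17 + 190·0.18 + 85·0.24 + 15·0.23 + 10·0.18
 = 38.25 + 34.2 + 20.4 + 3.45 + 1.8
 = 98.1
Net = 98.1 - 28 = 70.1

70.1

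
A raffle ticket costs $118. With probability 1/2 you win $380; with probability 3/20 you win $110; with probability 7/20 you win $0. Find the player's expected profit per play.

88.5

E[payout] = 380·1/2 + 110·3/20 + 0·7/20
 = 190 + 33/2 + 0
 = 413/2
Net = 413/2 - 118 = 177/2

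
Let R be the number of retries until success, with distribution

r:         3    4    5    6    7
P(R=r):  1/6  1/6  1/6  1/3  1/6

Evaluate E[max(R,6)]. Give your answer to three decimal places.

6.167

E[max(R,6)] = Σ max(r,6)·P(R=r)
 = 6·1/6 + 6·1/6 + 6·1/6 + 6·1/3 + 7·1/6
 = 1 + 1 + 1 + 2 + 7/6
 = 37/6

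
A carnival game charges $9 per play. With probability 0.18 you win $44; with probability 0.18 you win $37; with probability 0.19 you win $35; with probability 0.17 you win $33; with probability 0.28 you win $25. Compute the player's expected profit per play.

24.84

E[payout] = 44·0.18 + 37·0.18 + 35·0.19 + 33·0.17 + 25·0.28
 = 7.92 + 6.66 + 6.65 + 5.61 + 7
 = 33.84
Net = 33.84 - 9 = 24.84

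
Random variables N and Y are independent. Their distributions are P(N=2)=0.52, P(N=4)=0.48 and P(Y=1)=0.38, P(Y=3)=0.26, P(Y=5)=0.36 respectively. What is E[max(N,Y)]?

E[max(N,Y)] = Σ_n Σ_y max(n,y) · P(N=n)P(Y=y)
 = 2·0.1976 + 3·0.1352 + 5·0.1872 + 4·0.1824 + 4·0.1248 + 5·0.1728
 = 0.3952 + 0.4056 + 0.936 + 0.7296 + 0.4992 + 0.864
 = 3.8296

3.8296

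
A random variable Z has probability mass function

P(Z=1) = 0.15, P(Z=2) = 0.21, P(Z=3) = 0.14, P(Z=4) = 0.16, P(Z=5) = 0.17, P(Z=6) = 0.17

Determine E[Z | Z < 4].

P(Z < 4) = 0.15 + 0.21 + 0.14 = 0.5.
E[Z | Z < 4] = [1·0.15 + 2·0.21 + 3·0.14] / 0.5
 = 0.99 / 0.5
 = 99/50

1.98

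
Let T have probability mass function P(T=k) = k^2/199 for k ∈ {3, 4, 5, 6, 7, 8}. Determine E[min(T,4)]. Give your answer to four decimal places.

E[min(T,4)] = Σ min(t,4)·P(T=t)
 = 3·9/199 + 4·16/199 + 4·25/199 + 4·36/199 + 4·49/199 + 4·64/199
 = 27/199 + 64/199 + 100/199 + 144/199 + 196/199 + 256/199
 = 787/199

3.9548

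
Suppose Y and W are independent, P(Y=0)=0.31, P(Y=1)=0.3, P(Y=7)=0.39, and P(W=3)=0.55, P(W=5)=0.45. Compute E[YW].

E[YW] = Σ_y Σ_w yw · P(Y=y)P(W=w)
 = 0·0.1705 + 0·0.1395 + 3·0.165 + 5·0.135 + 21·0.2145 + 35·0.1755
 = 0 + 0 + 0.495 + 0.675 + 4.5045 + 6.1425
 = 11.817

11.817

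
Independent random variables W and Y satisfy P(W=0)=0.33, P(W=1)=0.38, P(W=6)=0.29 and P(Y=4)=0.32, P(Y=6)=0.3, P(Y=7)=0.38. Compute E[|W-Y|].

E[|W-Y|] = Σ_w Σ_y |w-y| · P(W=w)P(Y=y)
 = 4·0.1056 + 6·0.099 + 7·0.1254 + 3·0.1216 + 5·0.114 + 6·0.1444 + 2·0.0928 + 0·0.087 + 1·0.1102
 = 0.4224 + 0.594 + 0.8778 + 0.3648 + 0.57 + 0.8664 + 0.1856 + 0 + 0.1102
 = 3.9912

3.9912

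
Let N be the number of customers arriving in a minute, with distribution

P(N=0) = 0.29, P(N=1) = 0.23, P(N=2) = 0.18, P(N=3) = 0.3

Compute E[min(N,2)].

1.19

E[min(N,2)] = Σ min(n,2)·P(N=n)
 = 0·0.29 + 1·0.23 + 2·0.18 + 2·0.3
 = 0 + 0.23 + 0.36 + 0.6
 = 1.19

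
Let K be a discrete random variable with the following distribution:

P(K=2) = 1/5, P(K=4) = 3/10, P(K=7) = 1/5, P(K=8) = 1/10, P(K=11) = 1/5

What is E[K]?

6

E[K] = Σ k·P(K=k)
 = 2·1/5 + 4·3/10 + 7·1/5 + 8·1/10 + 11·1/5
 = 2/5 + 6/5 + 7/5 + 4/5 + 11/5
 = 6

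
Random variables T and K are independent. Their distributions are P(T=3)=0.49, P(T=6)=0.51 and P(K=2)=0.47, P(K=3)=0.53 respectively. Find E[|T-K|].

2

E[|T-K|] = Σ_t Σ_k |t-k| · P(T=t)P(K=k)
 = 1·0.2303 + 0·0.2597 + 4·0.2397 + 3·0.2703
 = 0.2303 + 0 + 0.9588 + 0.8109
 = 2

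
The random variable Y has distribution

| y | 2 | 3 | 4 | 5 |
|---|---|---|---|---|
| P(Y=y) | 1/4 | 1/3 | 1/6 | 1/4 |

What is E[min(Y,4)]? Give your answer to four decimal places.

3.1667

E[min(Y,4)] = Σ min(y,4)·P(Y=y)
 = 2·1/4 + 3·1/3 + 4·1/6 + 4·1/4
 = 1/2 + 1 + 2/3 + 1
 = 19/6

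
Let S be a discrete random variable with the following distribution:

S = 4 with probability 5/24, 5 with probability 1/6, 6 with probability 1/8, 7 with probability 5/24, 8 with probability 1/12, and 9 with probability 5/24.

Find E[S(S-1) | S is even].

P(S is even) = 5/24 + 1/8 + 1/12 = 5/12.
E[S(S-1) | S is even] = [12·5/24 + 30·1/8 + 56·1/12] / (5/12)
 = 131/12 / (5/12)
 = 131/5

26.2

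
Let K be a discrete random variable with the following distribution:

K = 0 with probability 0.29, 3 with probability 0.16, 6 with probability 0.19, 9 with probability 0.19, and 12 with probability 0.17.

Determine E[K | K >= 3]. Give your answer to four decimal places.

P(K >= 3) = 0.16 + 0.19 + 0.19 + 0.17 = 0.71.
E[K | K >= 3] = [3·0.16 + 6·0.19 + 9·0.19 + 12·0.17] / 0.71
 = 5.37 / 0.71
 = 537/71

7.5634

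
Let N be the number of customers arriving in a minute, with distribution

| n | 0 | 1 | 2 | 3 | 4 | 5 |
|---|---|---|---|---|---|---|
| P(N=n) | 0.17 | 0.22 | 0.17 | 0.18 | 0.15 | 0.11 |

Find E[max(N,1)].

2.42

E[max(N,1)] = Σ max(n,1)·P(N=n)
 = 1·0.17 + 1·0.22 + 2·0.17 + 3·0.18 + 4·0.15 + 5·0.11
 = 0.17 + 0.22 + 0.34 + 0.54 + 0.6 + 0.55
 = 2.42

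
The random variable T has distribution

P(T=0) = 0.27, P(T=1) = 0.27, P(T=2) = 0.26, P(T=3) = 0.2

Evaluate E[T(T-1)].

E[T(T-1)] = Σ t(t-1)·P(T=t)
 = 0·0.27 + 0·0.27 + 2·0.26 + 6·0.2
 = 0 + 0 + 0.52 + 1.2
 = 1.72

1.72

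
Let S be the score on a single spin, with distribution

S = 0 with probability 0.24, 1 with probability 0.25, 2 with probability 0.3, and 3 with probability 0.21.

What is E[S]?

1.48

E[S] = Σ s·P(S=s)
 = 0·0.24 + 1·0.25 + 2·0.3 + 3·0.21
 = 0 + 0.25 + 0.6 + 0.63
 = 1.48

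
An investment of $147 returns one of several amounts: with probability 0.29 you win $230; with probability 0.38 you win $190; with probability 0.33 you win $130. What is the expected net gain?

34.8

E[payout] = 230·0.29 + 190·0.38 + 130·0.33
 = 66.7 + 72.2 + 42.9
 = 181.8
Net = 181.8 - 147 = 34.8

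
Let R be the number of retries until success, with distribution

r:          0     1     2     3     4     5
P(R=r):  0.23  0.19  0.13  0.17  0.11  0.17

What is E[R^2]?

E[R^2] = Σ r^2·P(R=r)
 = 0·0.23 + 1·0.19 + 4·0.13 + 9·0.17 + 16·0.11 + 25·0.17
 = 0 + 0.19 + 0.52 + 1.53 + 1.76 + 4.25
 = 8.25

8.25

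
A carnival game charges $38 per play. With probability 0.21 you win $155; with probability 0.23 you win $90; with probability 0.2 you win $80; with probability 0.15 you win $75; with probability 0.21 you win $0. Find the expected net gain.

42.5

E[payout] = 155·0.21 + 90·0.23 + 80·0.2 + 75·0.15 + 0·0.21
 = 32.55 + 20.7 + 16 + 11.25 + 0
 = 80.5
Net = 80.5 - 38 = 42.5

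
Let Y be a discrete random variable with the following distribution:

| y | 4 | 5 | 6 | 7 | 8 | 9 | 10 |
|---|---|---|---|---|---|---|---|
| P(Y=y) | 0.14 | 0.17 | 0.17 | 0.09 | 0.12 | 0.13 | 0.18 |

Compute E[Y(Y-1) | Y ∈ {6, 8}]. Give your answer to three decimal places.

P(Y ∈ {6, 8}) = 0.17 + 0.12 = 0.29.
E[Y(Y-1) | Y ∈ {6, 8}] = [30·0.17 + 56·0.12] / 0.29
 = 11.82 / 0.29
 = 1182/29

40.759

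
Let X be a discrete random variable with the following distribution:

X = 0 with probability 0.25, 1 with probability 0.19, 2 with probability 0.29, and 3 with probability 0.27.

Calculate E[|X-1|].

E[|X-1|] = Σ |x-1|·P(X=x)
 = 1·0.25 + 0·0.19 + 1·0.29 + 2·0.27
 = 0.25 + 0 + 0.29 + 0.54
 = 1.08

1.08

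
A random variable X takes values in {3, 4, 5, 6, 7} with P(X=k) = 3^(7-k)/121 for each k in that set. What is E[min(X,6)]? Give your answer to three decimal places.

3.471

E[min(X,6)] = Σ min(x,6)·P(X=x)
 = 3·81/121 + 4·27/121 + 5·9/121 + 6·3/121 + 6·1/121
 = 243/121 + 108/121 + 45/121 + 18/121 + 6/121
 = 420/121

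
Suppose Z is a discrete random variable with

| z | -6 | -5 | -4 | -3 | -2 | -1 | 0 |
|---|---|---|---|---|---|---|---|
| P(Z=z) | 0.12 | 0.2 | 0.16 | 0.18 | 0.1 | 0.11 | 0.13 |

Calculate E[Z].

E[Z] = Σ z·P(Z=z)
 = (-6)·0.12 + (-5)·0.2 + (-4)·0.16 + (-3)·0.18 + (-2)·0.1 + (-1)·0.11 + 0·0.13
 = (-0.72) + (-1) + (-0.64) + (-0.54) + (-0.2) + (-0.11) + 0
 = -3.21

-3.21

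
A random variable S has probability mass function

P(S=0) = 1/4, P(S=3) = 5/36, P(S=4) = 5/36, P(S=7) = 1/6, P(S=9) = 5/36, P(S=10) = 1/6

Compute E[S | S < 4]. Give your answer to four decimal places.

P(S < 4) = 1/4 + 5/36 = 7/18.
E[S | S < 4] = [0·1/4 + 3·5/36] / (7/18)
 = 5/12 / (7/18)
 = 15/14

1.0714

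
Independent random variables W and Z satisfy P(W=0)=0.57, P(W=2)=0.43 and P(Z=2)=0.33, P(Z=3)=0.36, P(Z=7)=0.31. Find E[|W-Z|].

E[|W-Z|] = Σ_w Σ_z |w-z| · P(W=w)P(Z=z)
 = 2·0.1881 + 3·0.2052 + 7·0.1767 + 0·0.1419 + 1·0.1548 + 5·0.1333
 = 0.3762 + 0.6156 + 1.2369 + 0 + 0.1548 + 0.6665
 = 3.05

3.05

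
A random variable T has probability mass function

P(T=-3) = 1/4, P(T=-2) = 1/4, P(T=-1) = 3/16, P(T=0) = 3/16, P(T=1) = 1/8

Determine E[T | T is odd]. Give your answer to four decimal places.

-1.4444

P(T is odd) = 1/4 + 3/16 + 1/8 = 9/16.
E[T | T is odd] = [(-3)·1/4 + (-1)·3/16 + 1·1/8] / (9/16)
 = -13/16 / (9/16)
 = -13/9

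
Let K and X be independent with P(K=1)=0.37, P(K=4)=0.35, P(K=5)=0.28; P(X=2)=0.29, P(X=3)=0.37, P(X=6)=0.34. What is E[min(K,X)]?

E[min(K,X)] = Σ_k Σ_x min(k,x) · P(K=k)P(X=x)
 = 1·0.1073 + 1·0.1369 + 1·0.1258 + 2·0.1015 + 3·0.1295 + 4·0.119 + 2·0.0812 + 3·0.1036 + 5·0.0952
 = 0.1073 + 0.1369 + 0.1258 + 0.203 + 0.3885 + 0.476 + 0.1624 + 0.3108 + 0.476
 = 2.3867

2.3867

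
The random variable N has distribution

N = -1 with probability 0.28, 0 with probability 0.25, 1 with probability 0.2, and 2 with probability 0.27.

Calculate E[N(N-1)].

1.1

E[N(N-1)] = Σ n(n-1)·P(N=n)
 = 2·0.28 + 0·0.25 + 0·0.2 + 2·0.27
 = 0.56 + 0 + 0 + 0.54
 = 1.1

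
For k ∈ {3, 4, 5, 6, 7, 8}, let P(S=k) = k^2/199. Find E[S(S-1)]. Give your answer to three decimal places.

E[S(S-1)] = Σ s(s-1)·P(S=s)
 = 6·9/199 + 12·16/199 + 20·25/199 + 30·36/199 + 42·49/199 + 56·64/199
 = 54/199 + 192/199 + 500/199 + 1080/199 + 2058/199 + 3584/199
 = 7468/199

37.528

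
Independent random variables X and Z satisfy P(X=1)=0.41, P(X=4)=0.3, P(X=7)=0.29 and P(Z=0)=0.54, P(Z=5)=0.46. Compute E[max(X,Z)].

E[max(X,Z)] = Σ_x Σ_z max(x,z) · P(X=x)P(Z=z)
 = 1·0.2214 + 5·0.1886 + 4·0.162 + 5·0.138 + 7·0.1566 + 7·0.1334
 = 0.2214 + 0.943 + 0.648 + 0.69 + 1.0962 + 0.9338
 = 4.5324

4.5324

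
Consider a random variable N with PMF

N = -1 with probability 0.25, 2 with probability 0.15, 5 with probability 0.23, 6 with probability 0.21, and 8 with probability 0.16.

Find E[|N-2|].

3.24

E[|N-2|] = Σ |n-2|·P(N=n)
 = 3·0.25 + 0·0.15 + 3·0.23 + 4·0.21 + 6·0.16
 = 0.75 + 0 + 0.69 + 0.84 + 0.96
 = 3.24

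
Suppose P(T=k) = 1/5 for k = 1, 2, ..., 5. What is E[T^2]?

E[T^2] = Σ t^2·P(T=t)
 = 1·1/5 + 4·1/5 + 9·1/5 + 16·1/5 + 25·1/5
 = 1/5 + 4/5 + 9/5 + 16/5 + 5
 = 11

11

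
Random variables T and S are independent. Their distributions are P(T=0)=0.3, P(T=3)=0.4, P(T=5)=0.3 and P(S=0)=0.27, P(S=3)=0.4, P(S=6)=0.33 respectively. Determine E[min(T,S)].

E[min(T,S)] = Σ_t Σ_s min(t,s) · P(T=t)P(S=s)
 = 0·0.081 + 0·0.12 + 0·0.099 + 0·0.108 + 3·0.16 + 3·0.132 + 0·0.081 + 3·0.12 + 5·0.099
 = 0 + 0 + 0 + 0 + 0.48 + 0.396 + 0 + 0.36 + 0.495
 = 1.731

1.731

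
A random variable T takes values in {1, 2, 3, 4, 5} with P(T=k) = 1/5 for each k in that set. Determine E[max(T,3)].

E[max(T,3)] = Σ max(t,3)·P(T=t)
 = 3·1/5 + 3·1/5 + 3·1/5 + 4·1/5 + 5·1/5
 = 3/5 + 3/5 + 3/5 + 4/5 + 1
 = 18/5

3.6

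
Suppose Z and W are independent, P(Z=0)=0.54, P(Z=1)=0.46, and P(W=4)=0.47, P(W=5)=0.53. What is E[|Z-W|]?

E[|Z-W|] = Σ_z Σ_w |z-w| · P(Z=z)P(W=w)
 = 4·0.2538 + 5·0.2862 + 3·0.2162 + 4·0.2438
 = 1.0152 + 1.431 + 0.6486 + 0.9752
 = 4.07

4.07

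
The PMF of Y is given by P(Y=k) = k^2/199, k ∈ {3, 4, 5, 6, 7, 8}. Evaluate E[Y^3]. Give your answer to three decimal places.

E[Y^3] = Σ y^3·P(Y=y)
 = 27·9/199 + 64·16/199 + 125·25/199 + 216·36/199 + 343·49/199 + 512·64/199
 = 243/199 + 1024/199 + 3125/199 + 7776/199 + 16807/199 + 32768/199
 = 61743/199

310.266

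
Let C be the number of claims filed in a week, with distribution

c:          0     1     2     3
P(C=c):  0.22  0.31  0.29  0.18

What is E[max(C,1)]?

1.65

E[max(C,1)] = Σ max(c,1)·P(C=c)
 = 1·0.22 + 1·0.31 + 2·0.29 + 3·0.18
 = 0.22 + 0.31 + 0.58 + 0.54
 = 1.65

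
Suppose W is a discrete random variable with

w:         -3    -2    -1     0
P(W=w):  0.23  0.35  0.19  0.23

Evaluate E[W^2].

3.66

E[W^2] = Σ w^2·P(W=w)
 = 9·0.23 + 4·0.35 + 1·0.19 + 0·0.23
 = 2.07 + 1.4 + 0.19 + 0
 = 3.66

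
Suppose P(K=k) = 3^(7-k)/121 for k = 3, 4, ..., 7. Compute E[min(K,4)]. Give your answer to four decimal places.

3.3306

E[min(K,4)] = Σ min(k,4)·P(K=k)
 = 3·81/121 + 4·27/121 + 4·9/121 + 4·3/121 + 4·1/121
 = 243/121 + 108/121 + 36/121 + 12/121 + 4/121
 = 403/121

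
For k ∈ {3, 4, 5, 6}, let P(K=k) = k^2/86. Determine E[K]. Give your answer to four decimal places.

E[K] = Σ k·P(K=k)
 = 3·9/86 + 4·8/43 + 5·25/86 + 6·18/43
 = 27/86 + 32/43 + 125/86 + 108/43
 = 216/43

5.0233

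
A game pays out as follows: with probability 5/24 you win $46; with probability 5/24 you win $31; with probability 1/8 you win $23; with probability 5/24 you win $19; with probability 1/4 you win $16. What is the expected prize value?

26.875

E[payout] = 46·5/24 + 31·5/24 + 23·1/8 + 19·5/24 + 16·1/4
 = 115/12 + 155/24 + 23/8 + 95/24 + 4
 = 215/8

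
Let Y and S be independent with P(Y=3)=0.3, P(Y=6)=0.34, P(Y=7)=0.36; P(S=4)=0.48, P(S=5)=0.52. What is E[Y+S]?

E[Y+S] = Σ_y Σ_s (y+s) · P(Y=y)P(S=s)
 = 7·0.144 + 8·0.156 + 10·0.1632 + 11·0.1768 + 11·0.1728 + 12·0.1872
 = 1.008 + 1.248 + 1.632 + 1.9448 + 1.9008 + 2.2464
 = 9.98

9.98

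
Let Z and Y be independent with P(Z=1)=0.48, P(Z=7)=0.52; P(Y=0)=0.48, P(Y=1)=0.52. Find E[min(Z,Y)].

E[min(Z,Y)] = Σ_z Σ_y min(z,y) · P(Z=z)P(Y=y)
 = 0·0.2304 + 1·0.2496 + 0·0.2496 + 1·0.2704
 = 0 + 0.2496 + 0 + 0.2704
 = 0.52

0.52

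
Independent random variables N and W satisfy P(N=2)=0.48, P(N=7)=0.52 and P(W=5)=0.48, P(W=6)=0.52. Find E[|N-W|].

2.4592

E[|N-W|] = Σ_n Σ_w |n-w| · P(N=n)P(W=w)
 = 3·0.2304 + 4·0.2496 + 2·0.2496 + 1·0.2704
 = 0.6912 + 0.9984 + 0.4992 + 0.2704
 = 2.4592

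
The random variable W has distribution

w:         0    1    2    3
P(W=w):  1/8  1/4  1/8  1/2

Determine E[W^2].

5.25

E[W^2] = Σ w^2·P(W=w)
 = 0·1/8 + 1·1/4 + 4·1/8 + 9·1/2
 = 0 + 1/4 + 1/2 + 9/2
 = 21/4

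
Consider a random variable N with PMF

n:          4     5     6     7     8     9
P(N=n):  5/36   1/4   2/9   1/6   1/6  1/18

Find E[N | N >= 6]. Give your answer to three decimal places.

P(N >= 6) = 2/9 + 1/6 + 1/6 + 1/18 = 11/18.
E[N | N >= 6] = [6·2/9 + 7·1/6 + 8·1/6 + 9·1/18] / (11/18)
 = 13/3 / (11/18)
 = 78/11

7.091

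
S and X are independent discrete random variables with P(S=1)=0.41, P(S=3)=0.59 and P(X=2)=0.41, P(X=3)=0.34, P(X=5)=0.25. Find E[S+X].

E[S+X] = Σ_s Σ_x (s+x) · P(S=s)P(X=x)
 = 3·0.1681 + 4·0.1394 + 6·0.1025 + 5·0.2419 + 6·0.2006 + 8·0.1475
 = 0.5043 + 0.5576 + 0.615 + 1.2095 + 1.2036 + 1.18
 = 5.27

5.27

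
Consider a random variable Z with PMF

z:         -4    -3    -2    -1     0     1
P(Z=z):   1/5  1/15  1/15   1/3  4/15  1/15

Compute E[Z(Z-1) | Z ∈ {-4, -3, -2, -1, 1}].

8

P(Z ∈ {-4, -3, -2, -1, 1}) = 1/5 + 1/15 + 1/15 + 1/3 + 1/15 = 11/15.
E[Z(Z-1) | Z ∈ {-4, -3, -2, -1, 1}] = [20·1/5 + 12·1/15 + 6·1/15 + 2·1/3 + 0·1/15] / (11/15)
 = 88/15 / (11/15)
 = 8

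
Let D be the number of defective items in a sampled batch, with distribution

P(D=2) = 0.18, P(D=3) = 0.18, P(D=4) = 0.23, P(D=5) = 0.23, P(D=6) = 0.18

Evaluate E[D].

4.05

E[D] = Σ d·P(D=d)
 = 2·0.18 + 3·0.18 + 4·0.23 + 5·0.23 + 6·0.18
 = 0.36 + 0.54 + 0.92 + 1.15 + 1.08
 = 4.05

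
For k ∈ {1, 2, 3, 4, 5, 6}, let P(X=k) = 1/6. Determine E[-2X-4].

-11

E[-2X-4] = Σ (-2x-4)·P(X=x)
 = (-6)·1/6 + (-8)·1/6 + (-10)·1/6 + (-12)·1/6 + (-14)·1/6 + (-16)·1/6
 = (-1) + (-4/3) + (-5/3) + (-2) + (-7/3) + (-8/3)
 = -11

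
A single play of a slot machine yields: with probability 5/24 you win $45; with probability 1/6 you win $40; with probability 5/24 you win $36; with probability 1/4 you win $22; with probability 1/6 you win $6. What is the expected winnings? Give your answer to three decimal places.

30.042

E[payout] = 45·5/24 + 40·1/6 + 36·5/24 + 22·1/4 + 6·1/6
 = 75/8 + 20/3 + 15/2 + 11/2 + 1
 = 721/24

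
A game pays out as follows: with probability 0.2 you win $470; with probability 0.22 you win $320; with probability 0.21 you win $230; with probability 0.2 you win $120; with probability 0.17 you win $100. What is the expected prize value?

E[payout] = 470·0.2 + 320·0.22 + 230·0.21 + 120·0.2 + 100·0.17
 = 94 + 70.4 + 48.3 + 24 + 17
 = 253.7

253.7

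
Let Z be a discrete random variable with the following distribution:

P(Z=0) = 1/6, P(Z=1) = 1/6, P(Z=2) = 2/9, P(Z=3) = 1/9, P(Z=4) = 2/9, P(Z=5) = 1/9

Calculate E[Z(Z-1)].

E[Z(Z-1)] = Σ z(z-1)·P(Z=z)
 = 0·1/6 + 0·1/6 + 2·2/9 + 6·1/9 + 12·2/9 + 20·1/9
 = 0 + 0 + 4/9 + 2/3 + 8/3 + 20/9
 = 6

6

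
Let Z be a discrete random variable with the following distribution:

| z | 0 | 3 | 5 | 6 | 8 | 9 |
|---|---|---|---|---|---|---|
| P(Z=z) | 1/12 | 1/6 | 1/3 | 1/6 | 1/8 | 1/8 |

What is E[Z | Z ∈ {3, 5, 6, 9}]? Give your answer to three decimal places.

5.421

P(Z ∈ {3, 5, 6, 9}) = 1/6 + 1/3 + 1/6 + 1/8 = 19/24.
E[Z | Z ∈ {3, 5, 6, 9}] = [3·1/6 + 5·1/3 + 6·1/6 + 9·1/8] / (19/24)
 = 103/24 / (19/24)
 = 103/19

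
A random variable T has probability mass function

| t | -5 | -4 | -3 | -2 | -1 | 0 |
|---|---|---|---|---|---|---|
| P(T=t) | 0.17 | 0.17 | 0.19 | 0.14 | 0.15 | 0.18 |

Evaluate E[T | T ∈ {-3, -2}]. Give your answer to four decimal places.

-2.5758

P(T ∈ {-3, -2}) = 0.19 + 0.14 = 0.33.
E[T | T ∈ {-3, -2}] = [(-3)·0.19 + (-2)·0.14] / 0.33
 = -0.85 / 0.33
 = -85/33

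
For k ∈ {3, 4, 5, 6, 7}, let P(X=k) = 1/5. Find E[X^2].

27

E[X^2] = Σ x^2·P(X=x)
 = 9·1/5 + 16·1/5 + 25·1/5 + 36·1/5 + 49·1/5
 = 9/5 + 16/5 + 5 + 36/5 + 49/5
 = 27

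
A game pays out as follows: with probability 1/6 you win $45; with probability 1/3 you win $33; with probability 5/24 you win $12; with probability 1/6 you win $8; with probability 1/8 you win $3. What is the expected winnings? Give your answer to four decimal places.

E[payout] = 45·1/6 + 33·1/3 + 12·5/24 + 8·1/6 + 3·1/8
 = 15/2 + 11 + 5/2 + 4/3 + 3/8
 = 545/24

22.7083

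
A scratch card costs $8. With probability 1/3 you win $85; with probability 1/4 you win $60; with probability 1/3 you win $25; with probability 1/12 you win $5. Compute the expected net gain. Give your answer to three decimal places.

E[payout] = 85·1/3 + 60·1/4 + 25·1/3 + 5·1/12
 = 85/3 + 15 + 25/3 + 5/12
 = 625/12
Net = 625/12 - 8 = 529/12

44.083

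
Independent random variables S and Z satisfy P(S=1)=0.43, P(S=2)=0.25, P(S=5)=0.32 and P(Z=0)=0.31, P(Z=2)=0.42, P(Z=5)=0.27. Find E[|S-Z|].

E[|S-Z|] = Σ_s Σ_z |s-z| · P(S=s)P(Z=z)
 = 1·0.1333 + 1·0.1806 + 4·0.1161 + 2·0.0775 + 0·0.105 + 3·0.0675 + 5·0.0992 + 3·0.1344 + 0·0.0864
 = 0.1333 + 0.1806 + 0.4644 + 0.155 + 0 + 0.2025 + 0.496 + 0.4032 + 0
 = 2.035

2.035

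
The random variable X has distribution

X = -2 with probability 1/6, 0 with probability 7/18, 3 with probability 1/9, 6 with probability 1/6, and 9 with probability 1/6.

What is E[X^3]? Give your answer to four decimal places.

159.1667

E[X^3] = Σ x^3·P(X=x)
 = (-8)·1/6 + 0·7/18 + 27·1/9 + 216·1/6 + 729·1/6
 = (-4/3) + 0 + 3 + 36 + 243/2
 = 955/6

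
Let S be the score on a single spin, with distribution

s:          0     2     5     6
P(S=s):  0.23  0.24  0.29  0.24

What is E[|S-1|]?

2.83

E[|S-1|] = Σ |s-1|·P(S=s)
 = 1·0.23 + 1·0.24 + 4·0.29 + 5·0.24
 = 0.23 + 0.24 + 1.16 + 1.2
 = 2.83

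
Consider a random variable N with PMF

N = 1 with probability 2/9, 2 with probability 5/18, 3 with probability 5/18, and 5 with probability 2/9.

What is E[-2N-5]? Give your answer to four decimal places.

E[-2N-5] = Σ (-2n-5)·P(N=n)
 = (-7)·2/9 + (-9)·5/18 + (-11)·5/18 + (-15)·2/9
 = (-14/9) + (-5/2) + (-55/18) + (-10/3)
 = -94/9

-10.4444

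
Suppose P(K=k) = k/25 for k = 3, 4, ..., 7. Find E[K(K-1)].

E[K(K-1)] = Σ k(k-1)·P(K=k)
 = 6·3/25 + 12·4/25 + 20·1/5 + 30·6/25 + 42·7/25
 = 18/25 + 48/25 + 4 + 36/5 + 294/25
 = 128/5

25.6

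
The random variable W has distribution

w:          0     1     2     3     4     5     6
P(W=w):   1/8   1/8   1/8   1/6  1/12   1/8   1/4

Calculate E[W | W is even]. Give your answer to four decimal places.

3.5714

P(W is even) = 1/8 + 1/8 + 1/12 + 1/4 = 7/12.
E[W | W is even] = [0·1/8 + 2·1/8 + 4·1/12 + 6·1/4] / (7/12)
 = 25/12 / (7/12)
 = 25/7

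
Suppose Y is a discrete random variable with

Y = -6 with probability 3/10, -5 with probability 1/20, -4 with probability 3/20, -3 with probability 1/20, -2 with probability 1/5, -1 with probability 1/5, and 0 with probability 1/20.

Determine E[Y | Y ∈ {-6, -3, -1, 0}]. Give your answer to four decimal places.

-3.5833

P(Y ∈ {-6, -3, -1, 0}) = 3/10 + 1/20 + 1/5 + 1/20 = 3/5.
E[Y | Y ∈ {-6, -3, -1, 0}] = [(-6)·3/10 + (-3)·1/20 + (-1)·1/5 + 0·1/20] / (3/5)
 = -43/20 / (3/5)
 = -43/12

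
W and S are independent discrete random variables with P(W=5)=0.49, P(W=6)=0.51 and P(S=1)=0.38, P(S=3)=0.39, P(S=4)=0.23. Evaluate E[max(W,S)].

5.51

E[max(W,S)] = Σ_w Σ_s max(w,s) · P(W=w)P(S=s)
 = 5·0.1862 + 5·0.1911 + 5·0.1127 + 6·0.1938 + 6·0.1989 + 6·0.1173
 = 0.931 + 0.9555 + 0.5635 + 1.1628 + 1.1934 + 0.7038
 = 5.51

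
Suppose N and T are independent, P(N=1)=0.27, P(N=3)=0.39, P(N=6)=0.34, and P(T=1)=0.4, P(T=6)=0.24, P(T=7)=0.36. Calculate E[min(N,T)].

E[min(N,T)] = Σ_n Σ_t min(n,t) · P(N=n)P(T=t)
 = 1·0.108 + 1·0.0648 + 1·0.0972 + 1·0.156 + 3·0.0936 + 3·0.1404 + 1·0.136 + 6·0.0816 + 6·0.1224
 = 0.108 + 0.0648 + 0.0972 + 0.156 + 0.2808 + 0.4212 + 0.136 + 0.4896 + 0.7344
 = 2.488

2.488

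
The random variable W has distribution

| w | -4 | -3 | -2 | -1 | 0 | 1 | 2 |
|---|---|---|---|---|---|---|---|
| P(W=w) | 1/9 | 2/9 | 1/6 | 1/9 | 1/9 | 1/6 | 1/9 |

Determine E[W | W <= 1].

P(W <= 1) = 1/9 + 2/9 + 1/6 + 1/9 + 1/9 + 1/6 = 8/9.
E[W | W <= 1] = [(-4)·1/9 + (-3)·2/9 + (-2)·1/6 + (-1)·1/9 + 0·1/9 + 1·1/6] / (8/9)
 = -25/18 / (8/9)
 = -25/16

-1.5625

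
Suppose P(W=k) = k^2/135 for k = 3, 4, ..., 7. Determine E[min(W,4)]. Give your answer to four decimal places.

E[min(W,4)] = Σ min(w,4)·P(W=w)
 = 3·1/15 + 4·16/135 + 4·5/27 + 4·4/15 + 4·49/135
 = 1/5 + 64/135 + 20/27 + 16/15 + 196/135
 = 59/15

3.9333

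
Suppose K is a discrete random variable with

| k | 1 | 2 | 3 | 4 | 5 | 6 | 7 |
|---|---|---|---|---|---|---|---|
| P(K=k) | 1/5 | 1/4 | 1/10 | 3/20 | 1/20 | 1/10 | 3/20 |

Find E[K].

E[K] = Σ k·P(K=k)
 = 1·1/5 + 2·1/4 + 3·1/10 + 4·3/20 + 5·1/20 + 6·1/10 + 7·3/20
 = 1/5 + 1/2 + 3/10 + 3/5 + 1/4 + 3/5 + 21/20
 = 7/2

3.5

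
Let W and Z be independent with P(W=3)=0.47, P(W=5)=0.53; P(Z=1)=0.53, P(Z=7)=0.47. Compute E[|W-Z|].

3.0036

E[|W-Z|] = Σ_w Σ_z |w-z| · P(W=w)P(Z=z)
 = 2·0.2491 + 4·0.2209 + 4·0.2809 + 2·0.2491
 = 0.4982 + 0.8836 + 1.1236 + 0.4982
 = 3.0036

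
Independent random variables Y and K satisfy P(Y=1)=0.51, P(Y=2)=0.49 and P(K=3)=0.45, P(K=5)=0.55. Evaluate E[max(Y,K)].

4.1

E[max(Y,K)] = Σ_y Σ_k max(y,k) · P(Y=y)P(K=k)
 = 3·0.2295 + 5·0.2805 + 3·0.2205 + 5·0.2695
 = 0.6885 + 1.4025 + 0.6615 + 1.3475
 = 4.1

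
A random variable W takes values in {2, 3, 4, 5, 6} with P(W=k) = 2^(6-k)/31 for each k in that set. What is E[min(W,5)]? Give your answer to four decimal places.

2.8065

E[min(W,5)] = Σ min(w,5)·P(W=w)
 = 2·16/31 + 3·8/31 + 4·4/31 + 5·2/31 + 5·1/31
 = 32/31 + 24/31 + 16/31 + 10/31 + 5/31
 = 87/31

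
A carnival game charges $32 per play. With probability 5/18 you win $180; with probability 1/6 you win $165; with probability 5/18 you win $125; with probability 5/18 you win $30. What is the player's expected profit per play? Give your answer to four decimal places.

88.5556

E[payout] = 180·5/18 + 165·1/6 + 125·5/18 + 30·5/18
 = 50 + 55/2 + 625/18 + 25/3
 = 1085/9
Net = 1085/9 - 32 = 797/9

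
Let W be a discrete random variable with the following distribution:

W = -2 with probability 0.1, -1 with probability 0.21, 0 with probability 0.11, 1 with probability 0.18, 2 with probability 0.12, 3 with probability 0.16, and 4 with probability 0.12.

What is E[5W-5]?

-0.15

E[5W-5] = Σ (5w-5)·P(W=w)
 = (-15)·0.1 + (-10)·0.21 + (-5)·0.11 + 0·0.18 + 5·0.12 + 10·0.16 + 15·0.12
 = (-1.5) + (-2.1) + (-0.55) + 0 + 0.6 + 1.6 + 1.8
 = -0.15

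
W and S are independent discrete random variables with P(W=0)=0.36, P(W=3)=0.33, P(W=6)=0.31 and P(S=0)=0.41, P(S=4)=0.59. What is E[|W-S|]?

E[|W-S|] = Σ_w Σ_s |w-s| · P(W=w)P(S=s)
 = 0·0.1476 + 4·0.2124 + 3·0.1353 + 1·0.1947 + 6·0.1271 + 2·0.1829
 = 0 + 0.8496 + 0.4059 + 0.1947 + 0.7626 + 0.3658
 = 2.5786

2.5786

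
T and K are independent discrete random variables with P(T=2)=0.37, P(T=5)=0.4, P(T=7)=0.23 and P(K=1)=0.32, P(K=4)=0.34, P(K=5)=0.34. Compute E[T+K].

7.73

E[T+K] = Σ_t Σ_k (t+k) · P(T=t)P(K=k)
 = 3·0.1184 + 6·0.1258 + 7·0.1258 + 6·0.128 + 9·0.136 + 10·0.136 + 8·0.0736 + 11·0.0782 + 12·0.0782
 = 0.3552 + 0.7548 + 0.8806 + 0.768 + 1.224 + 1.36 + 0.5888 + 0.8602 + 0.9384
 = 7.73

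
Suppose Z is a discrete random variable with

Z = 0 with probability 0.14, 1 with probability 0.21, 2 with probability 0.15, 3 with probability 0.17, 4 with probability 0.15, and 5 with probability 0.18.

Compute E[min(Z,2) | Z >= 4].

2

P(Z >= 4) = 0.15 + 0.18 = 0.33.
E[min(Z,2) | Z >= 4] = [2·0.15 + 2·0.18] / 0.33
 = 0.66 / 0.33
 = 2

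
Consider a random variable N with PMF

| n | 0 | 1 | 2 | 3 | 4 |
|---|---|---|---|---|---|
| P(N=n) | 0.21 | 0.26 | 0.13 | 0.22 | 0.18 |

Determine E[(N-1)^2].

E[(N-1)^2] = Σ (n-1)^2·P(N=n)
 = 1·0.21 + 0·0.26 + 1·0.13 + 4·0.22 + 9·0.18
 = 0.21 + 0 + 0.13 + 0.88 + 1.62
 = 2.84

2.84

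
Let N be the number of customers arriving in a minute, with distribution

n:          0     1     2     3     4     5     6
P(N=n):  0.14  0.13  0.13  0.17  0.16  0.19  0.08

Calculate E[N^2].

12.37

E[N^2] = Σ n^2·P(N=n)
 = 0·0.14 + 1·0.13 + 4·0.13 + 9·0.17 + 16·0.16 + 25·0.19 + 36·0.08
 = 0 + 0.13 + 0.52 + 1.53 + 2.56 + 4.75 + 2.88
 = 12.37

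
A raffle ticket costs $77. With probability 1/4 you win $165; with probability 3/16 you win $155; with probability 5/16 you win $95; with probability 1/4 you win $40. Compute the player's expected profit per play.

33

E[payout] = 165·1/4 + 155·3/16 + 95·5/16 + 40·1/4
 = 165/4 + 465/16 + 475/16 + 10
 = 110
Net = 110 - 77 = 33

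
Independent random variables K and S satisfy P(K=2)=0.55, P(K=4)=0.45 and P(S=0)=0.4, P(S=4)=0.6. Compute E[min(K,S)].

1.74

E[min(K,S)] = Σ_k Σ_s min(k,s) · P(K=k)P(S=s)
 = 0·0.22 + 2·0.33 + 0·0.18 + 4·0.27
 = 0 + 0.66 + 0 + 1.08
 = 1.74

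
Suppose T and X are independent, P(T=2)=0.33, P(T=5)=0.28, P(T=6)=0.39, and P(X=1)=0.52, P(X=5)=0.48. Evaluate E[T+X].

7.32

E[T+X] = Σ_t Σ_x (t+x) · P(T=t)P(X=x)
 = 3·0.1716 + 7·0.1584 + 6·0.1456 + 10·0.1344 + 7·0.2028 + 11·0.1872
 = 0.5148 + 1.1088 + 0.8736 + 1.344 + 1.4196 + 2.0592
 = 7.32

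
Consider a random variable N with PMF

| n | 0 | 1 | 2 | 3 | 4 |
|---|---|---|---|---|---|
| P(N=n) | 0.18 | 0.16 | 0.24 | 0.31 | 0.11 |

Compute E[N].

E[N] = Σ n·P(N=n)
 = 0·0.18 + 1·0.16 + 2·0.24 + 3·0.31 + 4·0.11
 = 0 + 0.16 + 0.48 + 0.93 + 0.44
 = 2.01

2.01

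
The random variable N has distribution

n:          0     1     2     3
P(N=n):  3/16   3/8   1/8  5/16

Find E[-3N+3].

E[-3N+3] = Σ (-3n+3)·P(N=n)
 = 3·3/16 + 0·3/8 + (-3)·1/8 + (-6)·5/16
 = 9/16 + 0 + (-3/8) + (-15/8)
 = -27/16

-1.6875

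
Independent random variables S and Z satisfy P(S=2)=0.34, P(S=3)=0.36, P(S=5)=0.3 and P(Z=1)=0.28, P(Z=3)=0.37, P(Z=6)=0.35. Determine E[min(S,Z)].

2.4052

E[min(S,Z)] = Σ_s Σ_z min(s,z) · P(S=s)P(Z=z)
 = 1·0.0952 + 2·0.1258 + 2·0.119 + 1·0.1008 + 3·0.1332 + 3·0.126 + 1·0.084 + 3·0.111 + 5·0.105
 = 0.0952 + 0.2516 + 0.238 + 0.1008 + 0.3996 + 0.378 + 0.084 + 0.333 + 0.525
 = 2.4052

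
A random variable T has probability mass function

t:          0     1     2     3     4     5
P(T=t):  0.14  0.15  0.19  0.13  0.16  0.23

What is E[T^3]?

E[T^3] = Σ t^3·P(T=t)
 = 0·0.14 + 1·0.15 + 8·0.19 + 27·0.13 + 64·0.16 + 125·0.23
 = 0 + 0.15 + 1.52 + 3.51 + 10.24 + 28.75
 = 44.17

44.17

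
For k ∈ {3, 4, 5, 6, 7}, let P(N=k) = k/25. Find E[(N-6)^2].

2.2

E[(N-6)^2] = Σ (n-6)^2·P(N=n)
 = 9·3/25 + 4·4/25 + 1·1/5 + 0·6/25 + 1·7/25
 = 27/25 + 16/25 + 1/5 + 0 + 7/25
 = 11/5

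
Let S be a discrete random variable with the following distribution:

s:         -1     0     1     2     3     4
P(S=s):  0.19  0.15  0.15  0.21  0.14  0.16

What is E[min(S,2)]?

E[min(S,2)] = Σ min(s,2)·P(S=s)
 = (-1)·0.19 + 0·0.15 + 1·0.15 + 2·0.21 + 2·0.14 + 2·0.16
 = (-0.19) + 0 + 0.15 + 0.42 + 0.28 + 0.32
 = 0.98

0.98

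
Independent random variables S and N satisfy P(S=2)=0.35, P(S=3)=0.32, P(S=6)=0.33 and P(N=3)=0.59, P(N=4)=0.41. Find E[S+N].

E[S+N] = Σ_s Σ_n (s+n) · P(S=s)P(N=n)
 = 5·0.2065 + 6·0.1435 + 6·0.1888 + 7·0.1312 + 9·0.1947 + 10·0.1353
 = 1.0325 + 0.861 + 1.1328 + 0.9184 + 1.7523 + 1.353
 = 7.05

7.05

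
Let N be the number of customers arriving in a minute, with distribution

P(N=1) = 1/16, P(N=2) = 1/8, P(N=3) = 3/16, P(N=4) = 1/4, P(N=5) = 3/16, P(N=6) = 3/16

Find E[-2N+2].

-5.875

E[-2N+2] = Σ (-2n+2)·P(N=n)
 = 0·1/16 + (-2)·1/8 + (-4)·3/16 + (-6)·1/4 + (-8)·3/16 + (-10)·3/16
 = 0 + (-1/4) + (-3/4) + (-3/2) + (-3/2) + (-15/8)
 = -47/8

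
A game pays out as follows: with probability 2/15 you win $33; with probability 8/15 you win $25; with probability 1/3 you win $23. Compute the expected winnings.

25.4

E[payout] = 33·2/15 + 25·8/15 + 23·1/3
 = 22/5 + 40/3 + 23/3
 = 127/5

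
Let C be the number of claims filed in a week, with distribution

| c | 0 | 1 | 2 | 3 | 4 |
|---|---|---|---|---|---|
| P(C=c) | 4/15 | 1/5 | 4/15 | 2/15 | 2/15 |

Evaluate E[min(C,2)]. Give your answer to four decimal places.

1.2667

E[min(C,2)] = Σ min(c,2)·P(C=c)
 = 0·4/15 + 1·1/5 + 2·4/15 + 2·2/15 + 2·2/15
 = 0 + 1/5 + 8/15 + 4/15 + 4/15
 = 19/15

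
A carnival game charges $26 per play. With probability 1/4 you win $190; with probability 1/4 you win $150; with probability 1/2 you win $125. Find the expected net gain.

E[payout] = 190·1/4 + 150·1/4 + 125·1/2
 = 95/2 + 75/2 + 125/2
 = 295/2
Net = 295/2 - 26 = 243/2

121.5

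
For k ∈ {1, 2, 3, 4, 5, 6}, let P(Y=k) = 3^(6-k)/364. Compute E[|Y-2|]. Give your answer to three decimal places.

0.827

E[|Y-2|] = Σ |y-2|·P(Y=y)
 = 1·243/364 + 0·81/364 + 1·27/364 + 2·9/364 + 3·3/364 + 4·1/364
 = 243/364 + 0 + 27/364 + 9/182 + 9/364 + 1/91
 = 43/52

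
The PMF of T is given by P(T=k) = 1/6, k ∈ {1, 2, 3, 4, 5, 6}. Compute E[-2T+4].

-3

E[-2T+4] = Σ (-2t+4)·P(T=t)
 = 2·1/6 + 0·1/6 + (-2)·1/6 + (-4)·1/6 + (-6)·1/6 + (-8)·1/6
 = 1/3 + 0 + (-1/3) + (-2/3) + (-1) + (-4/3)
 = -3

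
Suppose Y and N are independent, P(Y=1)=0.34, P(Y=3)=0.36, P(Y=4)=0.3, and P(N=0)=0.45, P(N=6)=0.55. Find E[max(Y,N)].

E[max(Y,N)] = Σ_y Σ_n max(y,n) · P(Y=y)P(N=n)
 = 1·0.153 + 6·0.187 + 3·0.162 + 6·0.198 + 4·0.135 + 6·0.165
 = 0.153 + 1.122 + 0.486 + 1.188 + 0.54 + 0.99
 = 4.479

4.479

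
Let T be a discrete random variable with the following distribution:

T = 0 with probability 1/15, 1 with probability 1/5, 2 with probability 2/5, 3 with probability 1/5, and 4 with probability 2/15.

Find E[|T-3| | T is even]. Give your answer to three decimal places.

P(T is even) = 1/15 + 2/5 + 2/15 = 3/5.
E[|T-3| | T is even] = [3·1/15 + 1·2/5 + 1·2/15] / (3/5)
 = 11/15 / (3/5)
 = 11/9

1.222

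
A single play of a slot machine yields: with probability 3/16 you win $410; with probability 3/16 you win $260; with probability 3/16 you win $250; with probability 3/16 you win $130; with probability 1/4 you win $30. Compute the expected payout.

E[payout] = 410·3/16 + 260·3/16 + 250·3/16 + 130·3/16 + 30·1/4
 = 615/8 + 195/4 + 375/8 + 195/8 + 15/2
 = 1635/8

204.375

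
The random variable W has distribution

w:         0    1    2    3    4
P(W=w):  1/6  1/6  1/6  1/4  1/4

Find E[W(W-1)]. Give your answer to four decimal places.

E[W(W-1)] = Σ w(w-1)·P(W=w)
 = 0·1/6 + 0·1/6 + 2·1/6 + 6·1/4 + 12·1/4
 = 0 + 0 + 1/3 + 3/2 + 3
 = 29/6

4.8333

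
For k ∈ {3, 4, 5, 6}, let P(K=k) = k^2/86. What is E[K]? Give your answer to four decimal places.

5.0233

E[K] = Σ k·P(K=k)
 = 3·9/86 + 4·8/43 + 5·25/86 + 6·18/43
 = 27/86 + 32/43 + 125/86 + 108/43
 = 216/43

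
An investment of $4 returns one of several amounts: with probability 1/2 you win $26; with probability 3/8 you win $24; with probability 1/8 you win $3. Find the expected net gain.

E[payout] = 26·1/2 + 24·3/8 + 3·1/8
 = 13 + 9 + 3/8
 = 179/8
Net = 179/8 - 4 = 147/8

18.375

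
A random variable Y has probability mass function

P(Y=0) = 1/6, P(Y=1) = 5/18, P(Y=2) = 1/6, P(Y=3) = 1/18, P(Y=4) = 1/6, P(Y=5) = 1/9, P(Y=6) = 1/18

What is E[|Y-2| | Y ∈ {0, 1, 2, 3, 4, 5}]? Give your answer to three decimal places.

1.412

P(Y ∈ {0, 1, 2, 3, 4, 5}) = 1/6 + 5/18 + 1/6 + 1/18 + 1/6 + 1/9 = 17/18.
E[|Y-2| | Y ∈ {0, 1, 2, 3, 4, 5}] = [2·1/6 + 1·5/18 + 0·1/6 + 1·1/18 + 2·1/6 + 3·1/9] / (17/18)
 = 4/3 / (17/18)
 = 24/17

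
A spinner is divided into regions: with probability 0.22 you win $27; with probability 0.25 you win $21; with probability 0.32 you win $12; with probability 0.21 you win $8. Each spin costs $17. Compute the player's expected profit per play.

-0.29

E[payout] = 27·0.22 + 21·0.25 + 12·0.32 + 8·0.21
 = 5.94 + 5.25 + 3.84 + 1.68
 = 16.71
Net = 16.71 - 17 = -0.29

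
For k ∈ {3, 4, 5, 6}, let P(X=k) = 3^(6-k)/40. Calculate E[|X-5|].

E[|X-5|] = Σ |x-5|·P(X=x)
 = 2·27/40 + 1·9/40 + 0·3/40 + 1·1/40
 = 27/20 + 9/40 + 0 + 1/40
 = 8/5

1.6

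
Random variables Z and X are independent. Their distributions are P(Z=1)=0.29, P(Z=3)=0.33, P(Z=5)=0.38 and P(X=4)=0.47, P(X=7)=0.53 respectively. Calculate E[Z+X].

E[Z+X] = Σ_z Σ_x (z+x) · P(Z=z)P(X=x)
 = 5·0.1363 + 8·0.1537 + 7·0.1551 + 10·0.1749 + 9·0.1786 + 12·0.2014
 = 0.6815 + 1.2296 + 1.0857 + 1.749 + 1.6074 + 2.4168
 = 8.77

8.77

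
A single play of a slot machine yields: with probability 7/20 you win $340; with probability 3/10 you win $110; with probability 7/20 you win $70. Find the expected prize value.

176.5

E[payout] = 340·7/20 + 110·3/10 + 70·7/20
 = 119 + 33 + 49/2
 = 353/2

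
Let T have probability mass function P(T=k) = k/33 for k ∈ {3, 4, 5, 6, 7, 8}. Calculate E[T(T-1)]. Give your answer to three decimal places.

E[T(T-1)] = Σ t(t-1)·P(T=t)
 = 6·1/11 + 12·4/33 + 20·5/33 + 30·2/11 + 42·7/33 + 56·8/33
 = 6/11 + 16/11 + 100/33 + 60/11 + 98/11 + 448/33
 = 1088/33

32.970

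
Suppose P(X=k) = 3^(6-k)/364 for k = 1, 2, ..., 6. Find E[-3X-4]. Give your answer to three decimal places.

-8.475

E[-3X-4] = Σ (-3x-4)·P(X=x)
 = (-7)·243/364 + (-10)·81/364 + (-13)·27/364 + (-16)·9/364 + (-19)·3/364 + (-22)·1/364
 = (-243/52) + (-405/182) + (-27/28) + (-36/91) + (-57/364) + (-11/182)
 = -3085/364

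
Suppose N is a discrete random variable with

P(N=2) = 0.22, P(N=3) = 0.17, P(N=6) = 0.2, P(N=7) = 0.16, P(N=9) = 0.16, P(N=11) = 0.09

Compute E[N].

E[N] = Σ n·P(N=n)
 = 2·0.22 + 3·0.17 + 6·0.2 + 7·0.16 + 9·0.16 + 11·0.09
 = 0.44 + 0.51 + 1.2 + 1.12 + 1.44 + 0.99
 = 5.7

5.7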